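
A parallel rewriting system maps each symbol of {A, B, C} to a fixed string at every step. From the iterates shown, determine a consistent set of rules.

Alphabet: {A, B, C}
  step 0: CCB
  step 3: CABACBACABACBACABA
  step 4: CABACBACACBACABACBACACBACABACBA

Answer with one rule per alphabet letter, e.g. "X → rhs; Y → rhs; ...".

A->BA, B->C, C->CA

  step 3 ⇒ step 4: CABACBACABACBACABA ⇒ CA·BA·C·BA·CA·C·BA·CA·BA·C·BA·CA·C·BA·CA·BA·C·BA
    A ↦ BA
    B ↦ C
    C ↦ CA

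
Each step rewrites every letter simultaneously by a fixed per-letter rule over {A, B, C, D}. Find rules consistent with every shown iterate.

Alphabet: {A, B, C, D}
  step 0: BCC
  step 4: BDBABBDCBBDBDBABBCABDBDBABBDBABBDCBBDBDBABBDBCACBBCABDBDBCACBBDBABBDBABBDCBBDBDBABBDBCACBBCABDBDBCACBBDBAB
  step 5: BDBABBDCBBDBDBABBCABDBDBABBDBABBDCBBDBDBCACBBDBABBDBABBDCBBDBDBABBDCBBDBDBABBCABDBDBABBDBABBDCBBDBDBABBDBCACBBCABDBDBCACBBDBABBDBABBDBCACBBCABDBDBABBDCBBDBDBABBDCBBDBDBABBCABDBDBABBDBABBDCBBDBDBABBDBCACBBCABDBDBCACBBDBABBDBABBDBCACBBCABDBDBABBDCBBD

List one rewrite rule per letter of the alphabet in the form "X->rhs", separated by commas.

A->CB, B->BD, C->BCA, D->BAB

  step 4 ⇒ step 5: BDBABBDCBBDBDBABBCABDBDBABBDBABBDCBBDBDBABBDBCACBBCABDBDBCACBBDBABBDBABBDCBBDBDBABBDBCACBBCABDBDBCACBBDBAB ⇒ BD·BAB·BD·CB·BD·BD·BAB·BCA·BD·BD·BAB·BD·BAB·BD·CB·BD·BD·BCA·CB·BD·BAB·BD·BAB·BD·CB·BD·BD·BAB·BD·CB·BD·BD·BAB·BCA·BD·BD·BAB·BD·BAB·BD·CB·BD·BD·BAB·BD·BCA·CB·BCA·BD·BD·BCA·CB·BD·BAB·BD·BAB·BD·BCA·CB·BCA·BD·BD·BAB·BD·CB·BD·BD·BAB·BD·CB·BD·BD·BAB·BCA·BD·BD·BAB·BD·BAB·BD·CB·BD·BD·BAB·BD·BCA·CB·BCA·BD·BD·BCA·CB·BD·BAB·BD·BAB·BD·BCA·CB·BCA·BD·BD·BAB·BD·CB·BD
    A ↦ CB
    B ↦ BD
    C ↦ BCA
    D ↦ BAB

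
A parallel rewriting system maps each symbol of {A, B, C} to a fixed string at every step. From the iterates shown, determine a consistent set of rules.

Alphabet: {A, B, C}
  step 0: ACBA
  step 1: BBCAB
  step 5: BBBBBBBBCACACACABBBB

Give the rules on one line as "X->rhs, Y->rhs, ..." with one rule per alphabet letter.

A->B, B->CA, C->B

  step 0 ⇒ step 1: ACBA ⇒ B·B·CA·B
    A ↦ B
    B ↦ CA
    C ↦ B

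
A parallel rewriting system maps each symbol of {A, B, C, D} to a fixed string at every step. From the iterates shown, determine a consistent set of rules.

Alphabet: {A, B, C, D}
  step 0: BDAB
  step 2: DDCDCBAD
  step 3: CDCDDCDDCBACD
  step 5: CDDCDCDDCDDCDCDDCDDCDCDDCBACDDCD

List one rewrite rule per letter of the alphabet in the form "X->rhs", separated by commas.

  step 2 ⇒ step 3: DDCDCBAD ⇒ CD·CD·D·CD·D·C·BA·CD
    A ↦ BA
    B ↦ C
    C ↦ D
    D ↦ CD

A->BA, B->C, C->D, D->CD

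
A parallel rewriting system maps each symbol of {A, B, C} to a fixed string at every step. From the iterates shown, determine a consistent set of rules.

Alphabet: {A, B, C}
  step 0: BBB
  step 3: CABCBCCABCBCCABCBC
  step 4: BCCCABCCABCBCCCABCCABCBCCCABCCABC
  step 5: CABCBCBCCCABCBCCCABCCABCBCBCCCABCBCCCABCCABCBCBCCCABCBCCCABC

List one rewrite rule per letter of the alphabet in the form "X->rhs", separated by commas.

  step 4 ⇒ step 5: BCCCABCCABCBCCCABCCABCBCCCABCCABC ⇒ CA·BC·BC·BC·C·CA·BC·BC·C·CA·BC·CA·BC·BC·BC·C·CA·BC·BC·C·CA·BC·CA·BC·BC·BC·C·CA·BC·BC·C·CA·BC
    A ↦ C
    B ↦ CA
    C ↦ BC

A->C, B->CA, C->BC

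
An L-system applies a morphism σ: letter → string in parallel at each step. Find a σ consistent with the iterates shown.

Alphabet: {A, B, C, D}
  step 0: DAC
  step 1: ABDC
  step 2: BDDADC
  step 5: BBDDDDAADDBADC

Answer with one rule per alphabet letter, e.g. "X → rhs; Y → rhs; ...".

  step 1 ⇒ step 2: ABDC ⇒ B·DD·A·DC
    A ↦ B
    B ↦ DD
    C ↦ DC
    D ↦ A

A->B, B->DD, C->DC, D->A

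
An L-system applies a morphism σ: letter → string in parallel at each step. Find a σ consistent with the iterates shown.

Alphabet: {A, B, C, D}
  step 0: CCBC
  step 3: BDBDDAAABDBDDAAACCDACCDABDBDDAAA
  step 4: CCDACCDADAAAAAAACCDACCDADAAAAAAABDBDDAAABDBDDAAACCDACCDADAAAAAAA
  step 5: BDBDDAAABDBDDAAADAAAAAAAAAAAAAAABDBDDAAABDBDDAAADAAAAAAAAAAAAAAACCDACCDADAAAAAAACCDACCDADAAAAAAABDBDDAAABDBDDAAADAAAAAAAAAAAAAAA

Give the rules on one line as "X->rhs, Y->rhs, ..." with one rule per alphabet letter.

A->AA, B->CC, C->BD, D->DA

  step 4 ⇒ step 5: CCDACCDADAAAAAAACCDACCDADAAAAAAABDBDDAAABDBDDAAACCDACCDADAAAAAAA ⇒ BD·BD·DA·AA·BD·BD·DA·AA·DA·AA·AA·AA·AA·AA·AA·AA·BD·BD·DA·AA·BD·BD·DA·AA·DA·AA·AA·AA·AA·AA·AA·AA·CC·DA·CC·DA·DA·AA·AA·AA·CC·DA·CC·DA·DA·AA·AA·AA·BD·BD·DA·AA·BD·BD·DA·AA·DA·AA·AA·AA·AA·AA·AA·AA
    A ↦ AA
    B ↦ CC
    C ↦ BD
    D ↦ DA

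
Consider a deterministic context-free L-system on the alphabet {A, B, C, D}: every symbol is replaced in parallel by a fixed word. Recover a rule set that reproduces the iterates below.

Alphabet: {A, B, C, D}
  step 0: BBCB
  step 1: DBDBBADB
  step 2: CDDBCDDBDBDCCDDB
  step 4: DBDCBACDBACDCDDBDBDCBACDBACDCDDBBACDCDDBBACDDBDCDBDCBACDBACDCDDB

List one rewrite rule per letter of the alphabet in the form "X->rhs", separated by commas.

A->DC, B->DB, C->BA, D->CD

  step 1 ⇒ step 2: DBDBBADB ⇒ CD·DB·CD·DB·DB·DC·CD·DB
    A ↦ DC
    B ↦ DB
    D ↦ CD
  step 0 ⇒ step 1: BBCB ⇒ DB·DB·BA·DB
    C ↦ BA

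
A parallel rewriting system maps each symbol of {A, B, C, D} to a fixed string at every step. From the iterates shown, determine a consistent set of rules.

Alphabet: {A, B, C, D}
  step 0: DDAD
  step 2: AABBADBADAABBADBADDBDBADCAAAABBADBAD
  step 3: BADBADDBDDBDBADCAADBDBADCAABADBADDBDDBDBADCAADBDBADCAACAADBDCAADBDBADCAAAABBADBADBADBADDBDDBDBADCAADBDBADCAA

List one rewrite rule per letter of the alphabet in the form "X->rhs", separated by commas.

A->BAD, B->DBD, C->AAB, D->CAA

  step 2 ⇒ step 3: AABBADBADAABBADBADDBDBADCAAAABBADBAD ⇒ BAD·BAD·DBD·DBD·BAD·CAA·DBD·BAD·CAA·BAD·BAD·DBD·DBD·BAD·CAA·DBD·BAD·CAA·CAA·DBD·CAA·DBD·BAD·CAA·AAB·BAD·BAD·BAD·BAD·DBD·DBD·BAD·CAA·DBD·BAD·CAA
    A ↦ BAD
    B ↦ DBD
    C ↦ AAB
    D ↦ CAA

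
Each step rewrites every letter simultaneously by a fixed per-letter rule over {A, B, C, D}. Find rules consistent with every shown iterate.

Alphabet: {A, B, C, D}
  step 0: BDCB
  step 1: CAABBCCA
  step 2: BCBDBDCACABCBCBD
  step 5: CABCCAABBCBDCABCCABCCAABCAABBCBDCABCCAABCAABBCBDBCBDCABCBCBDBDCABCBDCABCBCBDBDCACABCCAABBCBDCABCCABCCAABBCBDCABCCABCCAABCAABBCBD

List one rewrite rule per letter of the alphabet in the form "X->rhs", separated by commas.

  step 1 ⇒ step 2: CAABBCCA ⇒ BC·BD·BD·CA·CA·BC·BC·BD
    A ↦ BD
    B ↦ CA
    C ↦ BC
  step 0 ⇒ step 1: BDCB ⇒ CA·AB·BC·CA
    D ↦ AB

A->BD, B->CA, C->BC, D->AB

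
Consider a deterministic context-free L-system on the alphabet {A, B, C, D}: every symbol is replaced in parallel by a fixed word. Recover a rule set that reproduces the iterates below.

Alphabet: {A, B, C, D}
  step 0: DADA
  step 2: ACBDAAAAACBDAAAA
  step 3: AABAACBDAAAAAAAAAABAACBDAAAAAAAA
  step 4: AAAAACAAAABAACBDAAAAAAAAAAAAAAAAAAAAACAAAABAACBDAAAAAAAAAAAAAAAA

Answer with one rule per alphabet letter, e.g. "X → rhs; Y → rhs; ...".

  step 3 ⇒ step 4: AABAACBDAAAAAAAAAABAACBDAAAAAAAA ⇒ AA·AA·AC·AA·AA·BA·AC·BD·AA·AA·AA·AA·AA·AA·AA·AA·AA·AA·AC·AA·AA·BA·AC·BD·AA·AA·AA·AA·AA·AA·AA·AA
    A ↦ AA
    B ↦ AC
    C ↦ BA
    D ↦ BD

A->AA, B->AC, C->BA, D->BD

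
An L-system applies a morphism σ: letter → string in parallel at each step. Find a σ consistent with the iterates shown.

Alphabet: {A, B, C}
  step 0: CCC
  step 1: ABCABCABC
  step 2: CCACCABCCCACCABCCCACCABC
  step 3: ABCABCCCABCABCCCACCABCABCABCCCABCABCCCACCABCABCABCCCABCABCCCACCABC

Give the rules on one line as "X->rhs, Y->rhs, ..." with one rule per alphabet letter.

A->CC, B->ACC, C->ABC

  step 2 ⇒ step 3: CCACCABCCCACCABCCCACCABC ⇒ ABC·ABC·CC·ABC·ABC·CC·ACC·ABC·ABC·ABC·CC·ABC·ABC·CC·ACC·ABC·ABC·ABC·CC·ABC·ABC·CC·ACC·ABC
    A ↦ CC
    B ↦ ACC
    C ↦ ABC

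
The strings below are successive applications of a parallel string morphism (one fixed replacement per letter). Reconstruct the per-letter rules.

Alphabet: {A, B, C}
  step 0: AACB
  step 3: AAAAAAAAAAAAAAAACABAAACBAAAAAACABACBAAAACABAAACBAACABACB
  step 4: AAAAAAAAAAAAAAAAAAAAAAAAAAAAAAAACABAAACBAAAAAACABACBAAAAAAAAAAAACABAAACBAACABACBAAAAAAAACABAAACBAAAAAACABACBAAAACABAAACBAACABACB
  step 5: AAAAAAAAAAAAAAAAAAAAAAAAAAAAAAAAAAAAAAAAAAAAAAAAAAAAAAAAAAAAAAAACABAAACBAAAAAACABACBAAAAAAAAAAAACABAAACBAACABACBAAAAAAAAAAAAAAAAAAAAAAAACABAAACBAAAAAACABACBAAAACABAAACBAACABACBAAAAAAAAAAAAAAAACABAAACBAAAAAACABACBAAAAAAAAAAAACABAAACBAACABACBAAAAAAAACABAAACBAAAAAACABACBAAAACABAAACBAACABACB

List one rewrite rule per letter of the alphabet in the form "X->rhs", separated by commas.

A->AA, B->ACB, C->CAB

  step 4 ⇒ step 5: AAAAAAAAAAAAAAAAAAAAAAAAAAAAAAAACABAAACBAAAAAACABACBAAAAAAAAAAAACABAAACBAACABACBAAAAAAAACABAAACBAAAAAACABACBAAAACABAAACBAACABACB ⇒ AA·AA·AA·AA·AA·AA·AA·AA·AA·AA·AA·AA·AA·AA·AA·AA·AA·AA·AA·AA·AA·AA·AA·AA·AA·AA·AA·AA·AA·AA·AA·AA·CAB·AA·ACB·AA·AA·AA·CAB·ACB·AA·AA·AA·AA·AA·AA·CAB·AA·ACB·AA·CAB·ACB·AA·AA·AA·AA·AA·AA·AA·AA·AA·AA·AA·AA·CAB·AA·ACB·AA·AA·AA·CAB·ACB·AA·AA·CAB·AA·ACB·AA·CAB·ACB·AA·AA·AA·AA·AA·AA·AA·AA·CAB·AA·ACB·AA·AA·AA·CAB·ACB·AA·AA·AA·AA·AA·AA·CAB·AA·ACB·AA·CAB·ACB·AA·AA·AA·AA·CAB·AA·ACB·AA·AA·AA·CAB·ACB·AA·AA·CAB·AA·ACB·AA·CAB·ACB
    A ↦ AA
    B ↦ ACB
    C ↦ CAB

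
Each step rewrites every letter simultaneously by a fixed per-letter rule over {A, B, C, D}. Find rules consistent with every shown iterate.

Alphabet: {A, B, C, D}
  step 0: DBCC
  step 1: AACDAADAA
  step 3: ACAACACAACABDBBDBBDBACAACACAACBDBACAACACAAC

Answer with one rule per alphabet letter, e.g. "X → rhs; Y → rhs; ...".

  step 0 ⇒ step 1: DBCC ⇒ A·AC·DAA·DAA
    B ↦ AC
    C ↦ DAA
    D ↦ A
    A ↦ BDB  (constrained at step 1)

A->BDB, B->AC, C->DAA, D->A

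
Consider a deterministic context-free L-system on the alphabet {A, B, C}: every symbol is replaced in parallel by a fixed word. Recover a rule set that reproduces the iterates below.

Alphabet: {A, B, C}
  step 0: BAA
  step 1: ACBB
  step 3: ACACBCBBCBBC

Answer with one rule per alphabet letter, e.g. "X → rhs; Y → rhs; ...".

A->B, B->AC, C->BC

  step 0 ⇒ step 1: BAA ⇒ AC·B·B
    A ↦ B
    B ↦ AC
    C ↦ BC  (constrained at step 1)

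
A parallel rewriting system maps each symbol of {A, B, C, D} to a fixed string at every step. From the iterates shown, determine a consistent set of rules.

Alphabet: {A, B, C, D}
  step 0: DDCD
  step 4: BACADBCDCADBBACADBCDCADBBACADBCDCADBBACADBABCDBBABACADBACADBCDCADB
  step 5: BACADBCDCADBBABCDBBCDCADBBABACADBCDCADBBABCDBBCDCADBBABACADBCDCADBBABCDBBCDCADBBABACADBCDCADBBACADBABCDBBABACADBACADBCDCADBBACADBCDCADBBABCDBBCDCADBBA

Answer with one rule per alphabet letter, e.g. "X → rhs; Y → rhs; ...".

A->CAD, B->BA, C->BCD, D->B

  step 4 ⇒ step 5: BACADBCDCADBBACADBCDCADBBACADBCDCADBBACADBABCDBBABACADBACADBCDCADB ⇒ BA·CAD·BCD·CAD·B·BA·BCD·B·BCD·CAD·B·BA·BA·CAD·BCD·CAD·B·BA·BCD·B·BCD·CAD·B·BA·BA·CAD·BCD·CAD·B·BA·BCD·B·BCD·CAD·B·BA·BA·CAD·BCD·CAD·B·BA·CAD·BA·BCD·B·BA·BA·CAD·BA·CAD·BCD·CAD·B·BA·CAD·BCD·CAD·B·BA·BCD·B·BCD·CAD·B·BA
    A ↦ CAD
    B ↦ BA
    C ↦ BCD
    D ↦ B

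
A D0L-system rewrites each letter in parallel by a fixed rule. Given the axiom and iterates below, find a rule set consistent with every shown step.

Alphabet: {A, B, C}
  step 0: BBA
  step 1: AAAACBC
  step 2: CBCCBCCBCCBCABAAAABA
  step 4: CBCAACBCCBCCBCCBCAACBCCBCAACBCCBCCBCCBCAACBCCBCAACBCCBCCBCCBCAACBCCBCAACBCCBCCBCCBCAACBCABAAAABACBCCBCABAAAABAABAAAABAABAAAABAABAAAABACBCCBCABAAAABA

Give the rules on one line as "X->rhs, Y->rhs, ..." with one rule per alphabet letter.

A->CBC, B->AA, C->ABA

  step 1 ⇒ step 2: AAAACBC ⇒ CBC·CBC·CBC·CBC·ABA·AA·ABA
    A ↦ CBC
    B ↦ AA
    C ↦ ABA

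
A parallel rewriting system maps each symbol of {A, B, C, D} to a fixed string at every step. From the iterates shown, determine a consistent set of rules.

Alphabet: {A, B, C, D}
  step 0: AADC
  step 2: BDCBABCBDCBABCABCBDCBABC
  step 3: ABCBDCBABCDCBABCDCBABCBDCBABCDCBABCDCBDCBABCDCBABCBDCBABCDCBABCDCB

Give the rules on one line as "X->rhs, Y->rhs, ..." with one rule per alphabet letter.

A->DCB, B->ABC, C->DCB, D->B

  step 2 ⇒ step 3: BDCBABCBDCBABCABCBDCBABC ⇒ ABC·B·DCB·ABC·DCB·ABC·DCB·ABC·B·DCB·ABC·DCB·ABC·DCB·DCB·ABC·DCB·ABC·B·DCB·ABC·DCB·ABC·DCB
    A ↦ DCB
    B ↦ ABC
    C ↦ DCB
    D ↦ B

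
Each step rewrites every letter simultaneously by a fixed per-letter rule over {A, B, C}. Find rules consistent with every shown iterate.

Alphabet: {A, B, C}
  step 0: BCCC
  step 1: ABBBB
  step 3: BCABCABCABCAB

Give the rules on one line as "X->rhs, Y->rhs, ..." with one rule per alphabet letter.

A->C, B->AB, C->B

  step 0 ⇒ step 1: BCCC ⇒ AB·B·B·B
    B ↦ AB
    C ↦ B
    A ↦ C  (constrained at step 1)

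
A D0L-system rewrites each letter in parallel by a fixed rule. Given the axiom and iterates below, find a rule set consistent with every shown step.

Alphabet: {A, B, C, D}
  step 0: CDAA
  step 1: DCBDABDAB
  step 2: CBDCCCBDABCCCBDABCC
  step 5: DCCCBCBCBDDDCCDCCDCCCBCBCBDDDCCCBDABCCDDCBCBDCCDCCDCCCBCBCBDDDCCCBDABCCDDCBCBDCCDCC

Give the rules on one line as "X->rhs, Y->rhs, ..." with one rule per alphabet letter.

A->DAB, B->CC, C->D, D->CB

  step 1 ⇒ step 2: DCBDABDAB ⇒ CB·D·CC·CB·DAB·CC·CB·DAB·CC
    A ↦ DAB
    B ↦ CC
    C ↦ D
    D ↦ CB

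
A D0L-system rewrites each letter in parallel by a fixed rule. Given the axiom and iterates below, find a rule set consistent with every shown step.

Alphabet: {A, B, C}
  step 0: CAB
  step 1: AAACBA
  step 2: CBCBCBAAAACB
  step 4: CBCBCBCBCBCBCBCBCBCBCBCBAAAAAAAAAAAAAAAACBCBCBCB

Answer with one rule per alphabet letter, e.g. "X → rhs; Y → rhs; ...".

A->CB, B->A, C->AAA

  step 1 ⇒ step 2: AAACBA ⇒ CB·CB·CB·AAA·A·CB
    A ↦ CB
    B ↦ A
    C ↦ AAA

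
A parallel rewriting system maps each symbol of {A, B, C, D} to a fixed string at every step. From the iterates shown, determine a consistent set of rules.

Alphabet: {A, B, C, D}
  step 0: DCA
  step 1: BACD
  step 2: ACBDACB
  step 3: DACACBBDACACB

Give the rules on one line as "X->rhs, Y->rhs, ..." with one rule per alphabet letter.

  step 2 ⇒ step 3: ACBDACB ⇒ D·AC·ACB·B·D·AC·ACB
    A ↦ D
    B ↦ ACB
    C ↦ AC
    D ↦ B

A->D, B->ACB, C->AC, D->B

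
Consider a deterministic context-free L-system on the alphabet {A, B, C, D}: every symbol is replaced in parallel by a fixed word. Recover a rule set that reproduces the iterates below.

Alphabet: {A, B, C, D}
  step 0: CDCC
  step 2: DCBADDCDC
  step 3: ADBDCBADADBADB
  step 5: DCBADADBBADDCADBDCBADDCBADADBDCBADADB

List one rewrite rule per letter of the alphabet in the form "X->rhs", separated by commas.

  step 2 ⇒ step 3: DCBADDCDC ⇒ AD·B·DC·B·AD·AD·B·AD·B
    A ↦ B
    B ↦ DC
    C ↦ B
    D ↦ AD

A->B, B->DC, C->B, D->AD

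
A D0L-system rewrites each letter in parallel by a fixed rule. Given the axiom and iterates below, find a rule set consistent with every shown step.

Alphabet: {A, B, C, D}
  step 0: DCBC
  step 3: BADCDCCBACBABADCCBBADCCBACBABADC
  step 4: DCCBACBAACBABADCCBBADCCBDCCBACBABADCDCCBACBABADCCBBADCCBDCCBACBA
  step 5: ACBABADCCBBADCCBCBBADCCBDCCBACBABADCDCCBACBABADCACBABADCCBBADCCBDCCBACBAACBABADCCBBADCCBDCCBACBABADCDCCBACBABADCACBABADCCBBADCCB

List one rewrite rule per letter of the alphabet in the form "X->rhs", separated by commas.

  step 4 ⇒ step 5: DCCBACBAACBABADCCBBADCCBDCCBACBABADCDCCBACBABADCCBBADCCBDCCBACBA ⇒ AC·BA·BA·DC·CB·BA·DC·CB·CB·BA·DC·CB·DC·CB·AC·BA·BA·DC·DC·CB·AC·BA·BA·DC·AC·BA·BA·DC·CB·BA·DC·CB·DC·CB·AC·BA·AC·BA·BA·DC·CB·BA·DC·CB·DC·CB·AC·BA·BA·DC·DC·CB·AC·BA·BA·DC·AC·BA·BA·DC·CB·BA·DC·CB
    A ↦ CB
    B ↦ DC
    C ↦ BA
    D ↦ AC

A->CB, B->DC, C->BA, D->AC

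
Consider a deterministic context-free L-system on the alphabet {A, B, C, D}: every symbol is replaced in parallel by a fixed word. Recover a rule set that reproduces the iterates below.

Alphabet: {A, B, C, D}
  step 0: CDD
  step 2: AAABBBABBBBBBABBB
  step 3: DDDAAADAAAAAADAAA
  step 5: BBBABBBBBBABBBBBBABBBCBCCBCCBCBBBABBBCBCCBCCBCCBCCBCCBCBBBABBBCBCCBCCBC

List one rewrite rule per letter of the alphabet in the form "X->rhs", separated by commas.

  step 2 ⇒ step 3: AAABBBABBBBBBABBB ⇒ D·D·D·A·A·A·D·A·A·A·A·A·A·D·A·A·A
    A ↦ D
    B ↦ A
    C ↦ BBB  (constrained at step 0)
    D ↦ CBC  (constrained at step 0)

A->D, B->A, C->BBB, D->CBC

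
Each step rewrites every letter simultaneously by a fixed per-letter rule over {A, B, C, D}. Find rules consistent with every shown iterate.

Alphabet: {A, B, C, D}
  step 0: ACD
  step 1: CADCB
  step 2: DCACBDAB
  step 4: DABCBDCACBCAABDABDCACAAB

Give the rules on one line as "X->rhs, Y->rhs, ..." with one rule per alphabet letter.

A->CA, B->AB, C->D, D->CB

  step 1 ⇒ step 2: CADCB ⇒ D·CA·CB·D·AB
    A ↦ CA
    B ↦ AB
    C ↦ D
    D ↦ CB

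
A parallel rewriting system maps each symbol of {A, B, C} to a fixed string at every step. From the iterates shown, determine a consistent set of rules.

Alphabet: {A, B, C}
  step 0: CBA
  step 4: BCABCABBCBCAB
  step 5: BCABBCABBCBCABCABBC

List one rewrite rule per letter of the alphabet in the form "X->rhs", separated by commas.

  step 4 ⇒ step 5: BCABCABBCBCAB ⇒ BC·A·B·BC·A·B·BC·BC·A·BC·A·B·BC
    A ↦ B
    B ↦ BC
    C ↦ A

A->B, B->BC, C->A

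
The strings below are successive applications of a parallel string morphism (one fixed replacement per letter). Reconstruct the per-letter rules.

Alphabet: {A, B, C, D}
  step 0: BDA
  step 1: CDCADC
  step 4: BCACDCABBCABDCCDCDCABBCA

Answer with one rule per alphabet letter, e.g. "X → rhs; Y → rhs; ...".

  step 0 ⇒ step 1: BDA ⇒ CD·CA·DC
    A ↦ DC
    B ↦ CD
    D ↦ CA
    C ↦ B  (constrained at step 1)

A->DC, B->CD, C->B, D->CA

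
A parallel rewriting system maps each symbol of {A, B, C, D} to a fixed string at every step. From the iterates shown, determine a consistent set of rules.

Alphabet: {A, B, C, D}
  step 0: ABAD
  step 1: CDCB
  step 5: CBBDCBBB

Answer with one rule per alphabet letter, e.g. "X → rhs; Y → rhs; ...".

  step 0 ⇒ step 1: ABAD ⇒ C·D·C·B
    A ↦ C
    B ↦ D
    D ↦ B
    C ↦ AD  (constrained at step 1)

A->C, B->D, C->AD, D->B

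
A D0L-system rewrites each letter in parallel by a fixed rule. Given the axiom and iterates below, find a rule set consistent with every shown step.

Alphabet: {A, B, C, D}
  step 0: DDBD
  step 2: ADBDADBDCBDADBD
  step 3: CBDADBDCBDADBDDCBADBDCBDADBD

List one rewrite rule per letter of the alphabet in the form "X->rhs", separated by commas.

  step 2 ⇒ step 3: ADBDADBDCBDADBD ⇒ C·BD·AD·BD·C·BD·AD·BD·DCB·AD·BD·C·BD·AD·BD
    A ↦ C
    B ↦ AD
    C ↦ DCB
    D ↦ BD

A->C, B->AD, C->DCB, D->BD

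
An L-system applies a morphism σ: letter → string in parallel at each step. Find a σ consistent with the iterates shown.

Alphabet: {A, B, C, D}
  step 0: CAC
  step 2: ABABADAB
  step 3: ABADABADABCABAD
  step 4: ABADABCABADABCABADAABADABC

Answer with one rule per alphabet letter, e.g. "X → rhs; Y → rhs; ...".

  step 3 ⇒ step 4: ABADABADABCABAD ⇒ AB·AD·AB·C·AB·AD·AB·C·AB·AD·A·AB·AD·AB·C
    A ↦ AB
    B ↦ AD
    C ↦ A
    D ↦ C

A->AB, B->AD, C->A, D->C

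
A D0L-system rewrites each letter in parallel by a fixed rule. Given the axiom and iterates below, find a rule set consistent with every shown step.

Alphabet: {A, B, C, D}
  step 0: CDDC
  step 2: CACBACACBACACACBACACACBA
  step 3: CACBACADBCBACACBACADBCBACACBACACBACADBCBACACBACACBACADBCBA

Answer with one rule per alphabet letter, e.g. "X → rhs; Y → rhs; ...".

A->CBA, B->DB, C->CA, D->CAC

  step 2 ⇒ step 3: CACBACACBACACACBACACACBA ⇒ CA·CBA·CA·DB·CBA·CA·CBA·CA·DB·CBA·CA·CBA·CA·CBA·CA·DB·CBA·CA·CBA·CA·CBA·CA·DB·CBA
    A ↦ CBA
    B ↦ DB
    C ↦ CA
    D ↦ CAC  (constrained at step 0)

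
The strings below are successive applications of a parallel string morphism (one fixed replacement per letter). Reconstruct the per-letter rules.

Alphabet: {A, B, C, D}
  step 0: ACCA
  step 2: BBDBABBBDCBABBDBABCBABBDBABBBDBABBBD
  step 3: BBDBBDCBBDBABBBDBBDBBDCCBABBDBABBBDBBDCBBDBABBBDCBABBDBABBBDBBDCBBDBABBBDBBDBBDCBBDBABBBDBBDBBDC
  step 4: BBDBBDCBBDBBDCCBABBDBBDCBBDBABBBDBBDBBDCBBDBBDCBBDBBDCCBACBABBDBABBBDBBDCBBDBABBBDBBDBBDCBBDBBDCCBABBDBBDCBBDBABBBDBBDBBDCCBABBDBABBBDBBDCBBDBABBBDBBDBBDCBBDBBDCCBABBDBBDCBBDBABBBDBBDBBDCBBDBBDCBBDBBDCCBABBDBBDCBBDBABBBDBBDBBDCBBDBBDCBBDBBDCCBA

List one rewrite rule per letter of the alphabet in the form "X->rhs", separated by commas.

  step 3 ⇒ step 4: BBDBBDCBBDBABBBDBBDBBDCCBABBDBABBBDBBDCBBDBABBBDCBABBDBABBBDBBDCBBDBABBBDBBDBBDCBBDBABBBDBBDBBDC ⇒ BBD·BBD·C·BBD·BBD·C·CBA·BBD·BBD·C·BBD·BAB·BBD·BBD·BBD·C·BBD·BBD·C·BBD·BBD·C·CBA·CBA·BBD·BAB·BBD·BBD·C·BBD·BAB·BBD·BBD·BBD·C·BBD·BBD·C·CBA·BBD·BBD·C·BBD·BAB·BBD·BBD·BBD·C·CBA·BBD·BAB·BBD·BBD·C·BBD·BAB·BBD·BBD·BBD·C·BBD·BBD·C·CBA·BBD·BBD·C·BBD·BAB·BBD·BBD·BBD·C·BBD·BBD·C·BBD·BBD·C·CBA·BBD·BBD·C·BBD·BAB·BBD·BBD·BBD·C·BBD·BBD·C·BBD·BBD·C·CBA
    A ↦ BAB
    B ↦ BBD
    C ↦ CBA
    D ↦ C

A->BAB, B->BBD, C->CBA, D->C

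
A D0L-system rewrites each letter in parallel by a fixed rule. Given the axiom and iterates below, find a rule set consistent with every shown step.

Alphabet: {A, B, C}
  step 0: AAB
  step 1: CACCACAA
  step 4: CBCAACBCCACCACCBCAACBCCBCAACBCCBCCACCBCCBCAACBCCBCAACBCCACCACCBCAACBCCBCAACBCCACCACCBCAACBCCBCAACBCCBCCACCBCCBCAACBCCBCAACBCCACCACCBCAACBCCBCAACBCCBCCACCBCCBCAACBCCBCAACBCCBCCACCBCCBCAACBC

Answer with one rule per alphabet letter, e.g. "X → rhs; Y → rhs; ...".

  step 0 ⇒ step 1: AAB ⇒ CAC·CAC·AA
    A ↦ CAC
    B ↦ AA
    C ↦ CBC  (constrained at step 1)

A->CAC, B->AA, C->CBC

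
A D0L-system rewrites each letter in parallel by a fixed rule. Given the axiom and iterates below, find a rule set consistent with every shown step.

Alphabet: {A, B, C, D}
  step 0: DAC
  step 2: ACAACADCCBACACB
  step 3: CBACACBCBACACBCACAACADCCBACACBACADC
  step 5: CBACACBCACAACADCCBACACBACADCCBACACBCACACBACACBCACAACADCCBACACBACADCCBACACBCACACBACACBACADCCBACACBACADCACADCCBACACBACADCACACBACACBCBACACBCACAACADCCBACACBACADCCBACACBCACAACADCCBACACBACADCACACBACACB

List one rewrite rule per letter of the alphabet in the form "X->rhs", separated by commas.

  step 2 ⇒ step 3: ACAACADCCBACACB ⇒ CB·ACA·CB·CB·ACA·CB·C·ACA·ACA·DC·CB·ACA·CB·ACA·DC
    A ↦ CB
    B ↦ DC
    C ↦ ACA
    D ↦ C

A->CB, B->DC, C->ACA, D->C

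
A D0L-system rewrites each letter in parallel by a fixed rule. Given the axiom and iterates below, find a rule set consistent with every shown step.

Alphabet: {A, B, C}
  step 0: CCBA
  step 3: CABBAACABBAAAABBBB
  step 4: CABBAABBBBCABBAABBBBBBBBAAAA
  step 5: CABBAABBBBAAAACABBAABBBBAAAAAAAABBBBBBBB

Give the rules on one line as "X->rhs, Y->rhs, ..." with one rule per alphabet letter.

  step 4 ⇒ step 5: CABBAABBBBCABBAABBBBBBBBAAAA ⇒ CA·BB·A·A·BB·BB·A·A·A·A·CA·BB·A·A·BB·BB·A·A·A·A·A·A·A·A·BB·BB·BB·BB
    A ↦ BB
    B ↦ A
    C ↦ CA

A->BB, B->A, C->CA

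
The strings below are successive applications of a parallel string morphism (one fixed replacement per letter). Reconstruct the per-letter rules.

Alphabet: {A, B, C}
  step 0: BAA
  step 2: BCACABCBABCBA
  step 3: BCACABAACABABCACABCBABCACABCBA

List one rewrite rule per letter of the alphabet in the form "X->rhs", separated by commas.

A->BA, B->BC, C->ACA

  step 2 ⇒ step 3: BCACABCBABCBA ⇒ BC·ACA·BA·ACA·BA·BC·ACA·BC·BA·BC·ACA·BC·BA
    A ↦ BA
    B ↦ BC
    C ↦ ACA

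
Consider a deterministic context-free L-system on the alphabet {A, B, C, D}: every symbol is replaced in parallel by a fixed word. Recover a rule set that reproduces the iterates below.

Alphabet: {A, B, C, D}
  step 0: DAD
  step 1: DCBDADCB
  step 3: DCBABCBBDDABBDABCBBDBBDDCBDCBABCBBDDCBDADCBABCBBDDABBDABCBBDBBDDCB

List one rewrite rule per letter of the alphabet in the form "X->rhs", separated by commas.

A->DA, B->BBD, C->ABC, D->DCB

  step 0 ⇒ step 1: DAD ⇒ DCB·DA·DCB
    A ↦ DA
    D ↦ DCB
    B ↦ BBD  (constrained at step 1)
    C ↦ ABC  (constrained at step 1)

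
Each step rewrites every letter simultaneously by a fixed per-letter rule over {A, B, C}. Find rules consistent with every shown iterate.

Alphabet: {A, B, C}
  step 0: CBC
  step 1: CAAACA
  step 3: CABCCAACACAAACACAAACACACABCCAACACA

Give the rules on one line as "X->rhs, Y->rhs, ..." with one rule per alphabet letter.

A->BCC, B->AA, C->CA

  step 0 ⇒ step 1: CBC ⇒ CA·AA·CA
    B ↦ AA
    C ↦ CA
    A ↦ BCC  (constrained at step 1)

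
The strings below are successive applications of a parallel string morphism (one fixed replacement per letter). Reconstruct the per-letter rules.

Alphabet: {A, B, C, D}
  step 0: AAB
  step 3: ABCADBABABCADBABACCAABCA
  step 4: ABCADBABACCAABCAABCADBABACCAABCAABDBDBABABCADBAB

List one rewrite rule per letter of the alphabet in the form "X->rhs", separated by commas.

A->AB, B->CA, C->DB, D->AC

  step 3 ⇒ step 4: ABCADBABABCADBABACCAABCA ⇒ AB·CA·DB·AB·AC·CA·AB·CA·AB·CA·DB·AB·AC·CA·AB·CA·AB·DB·DB·AB·AB·CA·DB·AB
    A ↦ AB
    B ↦ CA
    C ↦ DB
    D ↦ AC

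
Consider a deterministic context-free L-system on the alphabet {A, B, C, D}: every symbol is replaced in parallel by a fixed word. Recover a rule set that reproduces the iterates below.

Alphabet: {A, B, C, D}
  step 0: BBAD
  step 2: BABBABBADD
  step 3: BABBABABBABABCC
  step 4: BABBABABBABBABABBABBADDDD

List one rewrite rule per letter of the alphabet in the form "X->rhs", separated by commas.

  step 3 ⇒ step 4: BABBABABBABABCC ⇒ BA·B·BA·BA·B·BA·B·BA·BA·B·BA·B·BA·DD·DD
    A ↦ B
    B ↦ BA
    C ↦ DD
  step 2 ⇒ step 3: BABBABBADD ⇒ BA·B·BA·BA·B·BA·BA·B·C·C
    D ↦ C

A->B, B->BA, C->DD, D->C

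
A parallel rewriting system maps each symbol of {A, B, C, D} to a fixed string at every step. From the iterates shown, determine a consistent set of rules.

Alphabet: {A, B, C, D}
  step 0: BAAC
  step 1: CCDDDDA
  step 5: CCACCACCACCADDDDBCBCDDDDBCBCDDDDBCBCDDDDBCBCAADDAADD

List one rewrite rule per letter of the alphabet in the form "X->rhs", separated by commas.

  step 0 ⇒ step 1: BAAC ⇒ CC·DD·DD·A
    A ↦ DD
    B ↦ CC
    C ↦ A
    D ↦ BC  (constrained at step 1)

A->DD, B->CC, C->A, D->BC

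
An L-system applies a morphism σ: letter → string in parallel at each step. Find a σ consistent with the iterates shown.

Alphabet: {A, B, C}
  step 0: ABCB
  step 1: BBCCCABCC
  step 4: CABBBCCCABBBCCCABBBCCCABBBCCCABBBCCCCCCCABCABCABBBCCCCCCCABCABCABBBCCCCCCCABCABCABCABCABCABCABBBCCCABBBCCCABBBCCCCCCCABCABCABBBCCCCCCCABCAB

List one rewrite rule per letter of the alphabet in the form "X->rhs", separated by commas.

  step 0 ⇒ step 1: ABCB ⇒ BB·CC·CAB·CC
    A ↦ BB
    B ↦ CC
    C ↦ CAB

A->BB, B->CC, C->CAB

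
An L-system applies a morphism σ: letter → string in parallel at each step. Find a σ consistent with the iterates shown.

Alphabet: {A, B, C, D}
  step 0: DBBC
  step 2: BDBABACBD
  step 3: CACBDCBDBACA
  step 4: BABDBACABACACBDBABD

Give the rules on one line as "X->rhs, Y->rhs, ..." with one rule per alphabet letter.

  step 3 ⇒ step 4: CACBDCBDBACA ⇒ BA·BD·BA·C·A·BA·C·A·C·BD·BA·BD
    A ↦ BD
    B ↦ C
    C ↦ BA
    D ↦ A

A->BD, B->C, C->BA, D->A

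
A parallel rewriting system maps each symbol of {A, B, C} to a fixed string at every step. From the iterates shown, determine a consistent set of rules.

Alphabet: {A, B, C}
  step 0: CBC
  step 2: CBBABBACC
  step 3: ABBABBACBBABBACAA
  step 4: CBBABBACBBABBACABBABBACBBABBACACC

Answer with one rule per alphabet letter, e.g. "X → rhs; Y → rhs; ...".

  step 3 ⇒ step 4: ABBABBACBBABBACAA ⇒ C·BBA·BBA·C·BBA·BBA·C·A·BBA·BBA·C·BBA·BBA·C·A·C·C
    A ↦ C
    B ↦ BBA
    C ↦ A

A->C, B->BBA, C->A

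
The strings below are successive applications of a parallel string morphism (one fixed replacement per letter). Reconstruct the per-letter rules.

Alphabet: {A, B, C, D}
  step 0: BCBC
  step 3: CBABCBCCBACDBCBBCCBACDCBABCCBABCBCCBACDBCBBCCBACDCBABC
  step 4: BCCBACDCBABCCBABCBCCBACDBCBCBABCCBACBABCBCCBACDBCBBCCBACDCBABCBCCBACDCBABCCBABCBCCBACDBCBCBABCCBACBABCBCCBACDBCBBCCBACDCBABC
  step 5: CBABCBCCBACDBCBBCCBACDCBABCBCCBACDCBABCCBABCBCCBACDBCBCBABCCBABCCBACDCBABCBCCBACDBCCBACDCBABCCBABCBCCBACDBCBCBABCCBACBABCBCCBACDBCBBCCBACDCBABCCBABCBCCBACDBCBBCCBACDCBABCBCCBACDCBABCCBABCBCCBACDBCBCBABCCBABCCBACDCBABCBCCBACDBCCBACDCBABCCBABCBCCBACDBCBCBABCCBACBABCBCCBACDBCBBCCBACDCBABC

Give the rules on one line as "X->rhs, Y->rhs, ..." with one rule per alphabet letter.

A->CD, B->CBA, C->BC, D->B

  step 4 ⇒ step 5: BCCBACDCBABCCBABCBCCBACDBCBCBABCCBACBABCBCCBACDBCBBCCBACDCBABCBCCBACDCBABCCBABCBCCBACDBCBCBABCCBACBABCBCCBACDBCBBCCBACDCBABC ⇒ CBA·BC·BC·CBA·CD·BC·B·BC·CBA·CD·CBA·BC·BC·CBA·CD·CBA·BC·CBA·BC·BC·CBA·CD·BC·B·CBA·BC·CBA·BC·CBA·CD·CBA·BC·BC·CBA·CD·BC·CBA·CD·CBA·BC·CBA·BC·BC·CBA·CD·BC·B·CBA·BC·CBA·CBA·BC·BC·CBA·CD·BC·B·BC·CBA·CD·CBA·BC·CBA·BC·BC·CBA·CD·BC·B·BC·CBA·CD·CBA·BC·BC·CBA·CD·CBA·BC·CBA·BC·BC·CBA·CD·BC·B·CBA·BC·CBA·BC·CBA·CD·CBA·BC·BC·CBA·CD·BC·CBA·CD·CBA·BC·CBA·BC·BC·CBA·CD·BC·B·CBA·BC·CBA·CBA·BC·BC·CBA·CD·BC·B·BC·CBA·CD·CBA·BC
    A ↦ CD
    B ↦ CBA
    C ↦ BC
    D ↦ B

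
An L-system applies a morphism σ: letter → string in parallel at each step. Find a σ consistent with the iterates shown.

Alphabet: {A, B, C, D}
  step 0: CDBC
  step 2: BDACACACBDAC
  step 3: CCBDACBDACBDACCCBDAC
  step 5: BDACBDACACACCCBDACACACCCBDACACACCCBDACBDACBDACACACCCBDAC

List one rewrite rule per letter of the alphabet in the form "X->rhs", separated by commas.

  step 2 ⇒ step 3: BDACACACBDAC ⇒ C·C·BD·AC·BD·AC·BD·AC·C·C·BD·AC
    A ↦ BD
    B ↦ C
    C ↦ AC
    D ↦ C

A->BD, B->C, C->AC, D->C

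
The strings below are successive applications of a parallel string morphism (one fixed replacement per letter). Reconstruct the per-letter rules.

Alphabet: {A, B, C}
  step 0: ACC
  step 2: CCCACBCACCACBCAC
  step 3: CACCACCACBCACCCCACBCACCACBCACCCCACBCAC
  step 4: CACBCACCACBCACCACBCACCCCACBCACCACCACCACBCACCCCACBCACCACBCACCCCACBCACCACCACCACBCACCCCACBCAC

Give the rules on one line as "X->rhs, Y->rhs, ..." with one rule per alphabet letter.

  step 3 ⇒ step 4: CACCACCACBCACCCCACBCACCACBCACCCCACBCAC ⇒ CAC·B·CAC·CAC·B·CAC·CAC·B·CAC·CC·CAC·B·CAC·CAC·CAC·CAC·B·CAC·CC·CAC·B·CAC·CAC·B·CAC·CC·CAC·B·CAC·CAC·CAC·CAC·B·CAC·CC·CAC·B·CAC
    A ↦ B
    B ↦ CC
    C ↦ CAC

A->B, B->CC, C->CAC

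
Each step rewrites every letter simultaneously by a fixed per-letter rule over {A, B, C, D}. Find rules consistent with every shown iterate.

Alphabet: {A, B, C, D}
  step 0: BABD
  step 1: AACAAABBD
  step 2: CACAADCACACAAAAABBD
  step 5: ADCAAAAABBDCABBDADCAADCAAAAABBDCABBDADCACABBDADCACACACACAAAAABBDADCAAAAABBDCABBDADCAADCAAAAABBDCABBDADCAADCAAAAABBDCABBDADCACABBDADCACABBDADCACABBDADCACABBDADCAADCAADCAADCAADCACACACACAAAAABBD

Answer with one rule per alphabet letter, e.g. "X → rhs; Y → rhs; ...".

A->CA, B->AA, C->AD, D->BBD

  step 1 ⇒ step 2: AACAAABBD ⇒ CA·CA·AD·CA·CA·CA·AA·AA·BBD
    A ↦ CA
    B ↦ AA
    C ↦ AD
    D ↦ BBD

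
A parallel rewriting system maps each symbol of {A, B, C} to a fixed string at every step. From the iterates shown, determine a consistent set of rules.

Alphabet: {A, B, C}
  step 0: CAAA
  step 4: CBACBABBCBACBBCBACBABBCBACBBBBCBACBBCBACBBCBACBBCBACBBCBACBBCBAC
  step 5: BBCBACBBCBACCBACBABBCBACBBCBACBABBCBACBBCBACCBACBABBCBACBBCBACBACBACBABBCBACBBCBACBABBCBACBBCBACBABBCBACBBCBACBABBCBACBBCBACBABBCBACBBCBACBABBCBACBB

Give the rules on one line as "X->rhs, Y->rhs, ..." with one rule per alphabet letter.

  step 4 ⇒ step 5: CBACBABBCBACBBCBACBABBCBACBBBBCBACBBCBACBBCBACBBCBACBBCBACBBCBAC ⇒ BB·CBA·C·BB·CBA·C·CBA·CBA·BB·CBA·C·BB·CBA·CBA·BB·CBA·C·BB·CBA·C·CBA·CBA·BB·CBA·C·BB·CBA·CBA·CBA·CBA·BB·CBA·C·BB·CBA·CBA·BB·CBA·C·BB·CBA·CBA·BB·CBA·C·BB·CBA·CBA·BB·CBA·C·BB·CBA·CBA·BB·CBA·C·BB·CBA·CBA·BB·CBA·C·BB
    A ↦ C
    B ↦ CBA
    C ↦ BB

A->C, B->CBA, C->BB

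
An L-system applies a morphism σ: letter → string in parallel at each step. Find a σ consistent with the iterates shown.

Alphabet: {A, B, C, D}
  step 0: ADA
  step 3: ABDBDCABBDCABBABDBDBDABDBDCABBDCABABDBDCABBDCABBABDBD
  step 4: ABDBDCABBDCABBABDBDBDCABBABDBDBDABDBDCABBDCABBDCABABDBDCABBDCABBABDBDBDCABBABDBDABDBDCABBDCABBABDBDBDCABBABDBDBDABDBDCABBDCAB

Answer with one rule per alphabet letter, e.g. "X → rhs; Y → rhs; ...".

  step 3 ⇒ step 4: ABDBDCABBDCABBABDBDBDABDBDCABBDCABABDBDCABBDCABBABDBD ⇒ ABD·BD·CAB·BD·CAB·B·ABD·BD·BD·CAB·B·ABD·BD·BD·ABD·BD·CAB·BD·CAB·BD·CAB·ABD·BD·CAB·BD·CAB·B·ABD·BD·BD·CAB·B·ABD·BD·ABD·BD·CAB·BD·CAB·B·ABD·BD·BD·CAB·B·ABD·BD·BD·ABD·BD·CAB·BD·CAB
    A ↦ ABD
    B ↦ BD
    C ↦ B
    D ↦ CAB

A->ABD, B->BD, C->B, D->CAB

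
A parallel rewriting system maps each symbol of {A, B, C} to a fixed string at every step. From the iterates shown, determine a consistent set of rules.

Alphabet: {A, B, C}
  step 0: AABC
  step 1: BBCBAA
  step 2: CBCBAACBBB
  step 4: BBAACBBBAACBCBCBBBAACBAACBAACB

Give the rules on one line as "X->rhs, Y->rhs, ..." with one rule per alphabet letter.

A->B, B->CB, C->AA

  step 1 ⇒ step 2: BBCBAA ⇒ CB·CB·AA·CB·B·B
    A ↦ B
    B ↦ CB
    C ↦ AA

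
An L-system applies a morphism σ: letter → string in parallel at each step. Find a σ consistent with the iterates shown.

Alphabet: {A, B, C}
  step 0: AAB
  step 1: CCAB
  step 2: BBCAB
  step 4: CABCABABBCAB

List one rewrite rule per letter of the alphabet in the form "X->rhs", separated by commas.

A->C, B->AB, C->B

  step 1 ⇒ step 2: CCAB ⇒ B·B·C·AB
    A ↦ C
    B ↦ AB
    C ↦ B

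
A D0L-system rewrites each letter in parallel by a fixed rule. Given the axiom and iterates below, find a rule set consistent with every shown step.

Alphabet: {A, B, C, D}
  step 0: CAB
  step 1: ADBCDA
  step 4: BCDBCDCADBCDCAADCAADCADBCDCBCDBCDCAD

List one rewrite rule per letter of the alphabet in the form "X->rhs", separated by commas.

A->BCD, B->A, C->AD, D->C

  step 0 ⇒ step 1: CAB ⇒ AD·BCD·A
    A ↦ BCD
    B ↦ A
    C ↦ AD
    D ↦ C  (constrained at step 1)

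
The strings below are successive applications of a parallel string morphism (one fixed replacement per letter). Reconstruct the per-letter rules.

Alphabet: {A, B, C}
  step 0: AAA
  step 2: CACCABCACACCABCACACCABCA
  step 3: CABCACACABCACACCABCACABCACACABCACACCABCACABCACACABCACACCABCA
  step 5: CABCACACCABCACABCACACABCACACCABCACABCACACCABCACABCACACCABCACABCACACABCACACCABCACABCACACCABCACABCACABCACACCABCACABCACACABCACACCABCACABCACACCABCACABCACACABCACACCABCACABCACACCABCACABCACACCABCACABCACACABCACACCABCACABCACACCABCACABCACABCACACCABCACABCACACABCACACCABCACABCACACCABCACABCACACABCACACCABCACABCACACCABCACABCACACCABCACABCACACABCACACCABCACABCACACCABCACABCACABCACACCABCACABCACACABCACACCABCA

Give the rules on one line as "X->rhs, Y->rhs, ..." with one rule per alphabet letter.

A->BCA, B->CAC, C->CA

  step 2 ⇒ step 3: CACCABCACACCABCACACCABCA ⇒ CA·BCA·CA·CA·BCA·CAC·CA·BCA·CA·BCA·CA·CA·BCA·CAC·CA·BCA·CA·BCA·CA·CA·BCA·CAC·CA·BCA
    A ↦ BCA
    B ↦ CAC
    C ↦ CA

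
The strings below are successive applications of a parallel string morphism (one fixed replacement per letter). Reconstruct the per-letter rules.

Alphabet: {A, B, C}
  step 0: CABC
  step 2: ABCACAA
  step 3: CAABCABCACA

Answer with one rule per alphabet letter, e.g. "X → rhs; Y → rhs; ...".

  step 2 ⇒ step 3: ABCACAA ⇒ CA·A·B·CA·B·CA·CA
    A ↦ CA
    B ↦ A
    C ↦ B

A->CA, B->A, C->B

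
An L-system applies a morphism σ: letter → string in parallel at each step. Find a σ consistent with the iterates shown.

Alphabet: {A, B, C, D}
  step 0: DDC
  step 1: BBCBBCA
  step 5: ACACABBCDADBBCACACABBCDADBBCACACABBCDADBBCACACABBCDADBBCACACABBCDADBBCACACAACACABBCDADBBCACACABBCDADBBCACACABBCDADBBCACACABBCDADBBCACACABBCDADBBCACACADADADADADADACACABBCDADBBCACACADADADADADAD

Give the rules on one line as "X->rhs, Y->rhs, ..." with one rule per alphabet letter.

  step 0 ⇒ step 1: DDC ⇒ BBC·BBC·A
    C ↦ A
    D ↦ BBC
    A ↦ DAD  (constrained at step 1)
    B ↦ AC  (constrained at step 1)

A->DAD, B->AC, C->A, D->BBC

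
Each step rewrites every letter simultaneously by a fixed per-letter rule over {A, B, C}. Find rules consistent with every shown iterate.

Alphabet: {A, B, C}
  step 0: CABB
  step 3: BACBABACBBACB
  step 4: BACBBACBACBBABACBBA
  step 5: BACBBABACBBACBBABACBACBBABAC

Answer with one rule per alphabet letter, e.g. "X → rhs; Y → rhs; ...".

  step 4 ⇒ step 5: BACBBACBACBBABACBBA ⇒ BA·C·B·BA·BA·C·B·BA·C·B·BA·BA·C·BA·C·B·BA·BA·C
    A ↦ C
    B ↦ BA
    C ↦ B

A->C, B->BA, C->B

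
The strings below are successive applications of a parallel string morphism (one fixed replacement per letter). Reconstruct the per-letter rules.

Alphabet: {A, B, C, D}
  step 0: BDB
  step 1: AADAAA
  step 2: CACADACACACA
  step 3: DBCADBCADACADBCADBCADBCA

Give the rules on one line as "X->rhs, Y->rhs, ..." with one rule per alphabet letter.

  step 2 ⇒ step 3: CACADACACACA ⇒ DB·CA·DB·CA·DA·CA·DB·CA·DB·CA·DB·CA
    A ↦ CA
    C ↦ DB
    D ↦ DA
  step 0 ⇒ step 1: BDB ⇒ AA·DA·AA
    B ↦ AA

A->CA, B->AA, C->DB, D->DA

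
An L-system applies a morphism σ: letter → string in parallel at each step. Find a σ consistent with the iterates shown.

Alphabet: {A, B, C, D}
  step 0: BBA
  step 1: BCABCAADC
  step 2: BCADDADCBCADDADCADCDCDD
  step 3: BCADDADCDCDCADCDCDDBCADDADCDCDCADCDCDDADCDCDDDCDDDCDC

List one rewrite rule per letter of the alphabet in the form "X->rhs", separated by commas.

A->ADC, B->BCA, C->DD, D->DC

  step 2 ⇒ step 3: BCADDADCBCADDADCADCDCDD ⇒ BCA·DD·ADC·DC·DC·ADC·DC·DD·BCA·DD·ADC·DC·DC·ADC·DC·DD·ADC·DC·DD·DC·DD·DC·DC
    A ↦ ADC
    B ↦ BCA
    C ↦ DD
    D ↦ DC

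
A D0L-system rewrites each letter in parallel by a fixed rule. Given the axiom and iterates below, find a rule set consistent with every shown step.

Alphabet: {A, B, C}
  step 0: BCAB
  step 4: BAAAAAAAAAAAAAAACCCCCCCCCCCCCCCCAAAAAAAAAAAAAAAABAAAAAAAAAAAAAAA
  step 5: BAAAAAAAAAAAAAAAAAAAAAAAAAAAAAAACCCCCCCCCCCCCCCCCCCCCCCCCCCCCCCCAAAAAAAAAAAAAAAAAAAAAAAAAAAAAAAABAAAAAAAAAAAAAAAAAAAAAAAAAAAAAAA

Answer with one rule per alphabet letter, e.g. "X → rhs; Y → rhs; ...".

A->AA, B->BA, C->CC

  step 4 ⇒ step 5: BAAAAAAAAAAAAAAACCCCCCCCCCCCCCCCAAAAAAAAAAAAAAAABAAAAAAAAAAAAAAA ⇒ BA·AA·AA·AA·AA·AA·AA·AA·AA·AA·AA·AA·AA·AA·AA·AA·CC·CC·CC·CC·CC·CC·CC·CC·CC·CC·CC·CC·CC·CC·CC·CC·AA·AA·AA·AA·AA·AA·AA·AA·AA·AA·AA·AA·AA·AA·AA·AA·BA·AA·AA·AA·AA·AA·AA·AA·AA·AA·AA·AA·AA·AA·AA·AA
    A ↦ AA
    B ↦ BA
    C ↦ CC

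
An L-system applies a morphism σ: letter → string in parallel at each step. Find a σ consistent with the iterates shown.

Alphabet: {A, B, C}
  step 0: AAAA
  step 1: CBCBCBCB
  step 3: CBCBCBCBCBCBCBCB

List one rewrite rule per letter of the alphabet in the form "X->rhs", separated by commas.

  step 0 ⇒ step 1: AAAA ⇒ CB·CB·CB·CB
    A ↦ CB
    B ↦ A  (constrained at step 1)
    C ↦ A  (constrained at step 1)

A->CB, B->A, C->A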